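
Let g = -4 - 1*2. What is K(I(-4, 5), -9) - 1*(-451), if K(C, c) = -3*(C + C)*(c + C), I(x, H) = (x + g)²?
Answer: -54149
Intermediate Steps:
g = -6 (g = -4 - 2 = -6)
I(x, H) = (-6 + x)² (I(x, H) = (x - 6)² = (-6 + x)²)
K(C, c) = -6*C*(C + c) (K(C, c) = -3*2*C*(C + c) = -6*C*(C + c))
K(I(-4, 5), -9) - 1*(-451) = -6*(-6 - 4)²*((-6 - 4)² - 9) - 1*(-451) = -6*(-10)²*((-10)² - 9) + 451 = -6*100*(100 - 9) + 451 = -6*100*91 + 451 = -54600 + 451 = -54149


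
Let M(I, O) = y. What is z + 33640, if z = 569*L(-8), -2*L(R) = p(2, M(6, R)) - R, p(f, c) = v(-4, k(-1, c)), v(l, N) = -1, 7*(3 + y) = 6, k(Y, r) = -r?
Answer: 63297/2 ≈ 31649.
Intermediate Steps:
y = -15/7 (y = -3 + (⅐)*6 = -3 + 6/7 = -15/7 ≈ -2.1429)
M(I, O) = -15/7
p(f, c) = -1
L(R) = ½ + R/2 (L(R) = -(-1 - R)/2 = ½ + R/2)
z = -3983/2 (z = 569*(½ + (½)*(-8)) = 569*(½ - 4) = 569*(-7/2) = -3983/2 ≈ -1991.5)
z + 33640 = -3983/2 + 33640 = 63297/2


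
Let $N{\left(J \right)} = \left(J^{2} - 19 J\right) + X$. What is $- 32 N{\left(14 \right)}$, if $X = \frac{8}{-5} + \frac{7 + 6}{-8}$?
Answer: $\frac{11716}{5} \approx 2343.2$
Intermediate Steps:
$X = - \frac{129}{40}$ ($X = 8 \left(- \frac{1}{5}\right) + 13 \left(- \frac{1}{8}\right) = - \frac{8}{5} - \frac{13}{8} = - \frac{129}{40} \approx -3.225$)
$N{\left(J \right)} = - \frac{129}{40} + J^{2} - 19 J$ ($N{\left(J \right)} = \left(J^{2} - 19 J\right) - \frac{129}{40} = - \frac{129}{40} + J^{2} - 19 J$)
$- 32 N{\left(14 \right)} = - 32 \left(- \frac{129}{40} + 14^{2} - 266\right) = - 32 \left(- \frac{129}{40} + 196 - 266\right) = \left(-32\right) \left(- \frac{2929}{40}\right) = \frac{11716}{5}$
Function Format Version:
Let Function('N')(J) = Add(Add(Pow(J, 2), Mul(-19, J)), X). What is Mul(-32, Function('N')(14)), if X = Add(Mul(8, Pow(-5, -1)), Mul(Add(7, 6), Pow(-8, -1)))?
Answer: Rational(11716, 5) ≈ 2343.2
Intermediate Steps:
X = Rational(-129, 40) (X = Add(Mul(8, Rational(-1, 5)), Mul(13, Rational(-1, 8))) = Add(Rational(-8, 5), Rational(-13, 8)) = Rational(-129, 40) ≈ -3.2250)
Function('N')(J) = Add(Rational(-129, 40), Pow(J, 2), Mul(-19, J)) (Function('N')(J) = Add(Add(Pow(J, 2), Mul(-19, J)), Rational(-129, 40)) = Add(Rational(-129, 40), Pow(J, 2), Mul(-19, J)))
Mul(-32, Function('N')(14)) = Mul(-32, Add(Rational(-129, 40), Pow(14, 2), Mul(-19, 14))) = Mul(-32, Add(Rational(-129, 40), 196, -266)) = Mul(-32, Rational(-2929, 40)) = Rational(11716, 5)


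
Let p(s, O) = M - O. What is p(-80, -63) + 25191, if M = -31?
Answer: 25223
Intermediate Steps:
p(s, O) = -31 - O
p(-80, -63) + 25191 = (-31 - 1*(-63)) + 25191 = (-31 + 63) + 25191 = 32 + 25191 = 25223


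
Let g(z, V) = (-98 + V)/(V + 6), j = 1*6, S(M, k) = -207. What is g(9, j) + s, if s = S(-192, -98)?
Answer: -644/3 ≈ -214.67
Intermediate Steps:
j = 6
s = -207
g(z, V) = (-98 + V)/(6 + V)
g(9, j) + s = (-98 + 6)/(6 + 6) - 207 = -92/12 - 207 = (1/12)*(-92) - 207 = -23/3 - 207 = -644/3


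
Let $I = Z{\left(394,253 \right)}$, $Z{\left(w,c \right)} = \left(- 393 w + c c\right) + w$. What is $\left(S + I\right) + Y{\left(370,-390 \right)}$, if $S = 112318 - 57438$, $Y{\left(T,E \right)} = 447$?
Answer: $-35112$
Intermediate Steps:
$Z{\left(w,c \right)} = c^{2} - 392 w$ ($Z{\left(w,c \right)} = \left(- 393 w + c^{2}\right) + w = \left(c^{2} - 393 w\right) + w = c^{2} - 392 w$)
$I = -90439$ ($I = 253^{2} - 154448 = 64009 - 154448 = -90439$)
$S = 54880$
$\left(S + I\right) + Y{\left(370,-390 \right)} = \left(54880 - 90439\right) + 447 = -35559 + 447 = -35112$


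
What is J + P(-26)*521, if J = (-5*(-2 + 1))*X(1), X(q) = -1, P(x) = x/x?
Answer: 516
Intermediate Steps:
P(x) = 1
J = -5 (J = -5*(-2 + 1)*(-1) = -5*(-1)*(-1) = 5*(-1) = -5)
J + P(-26)*521 = -5 + 1*521 = -5 + 521 = 516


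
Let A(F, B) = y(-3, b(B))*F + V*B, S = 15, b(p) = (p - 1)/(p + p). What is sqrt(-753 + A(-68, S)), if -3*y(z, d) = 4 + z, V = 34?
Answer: I*sqrt(1983)/3 ≈ 14.844*I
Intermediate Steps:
b(p) = (-1 + p)/(2*p) (b(p) = (-1 + p)/((2*p)) = (-1 + p)*(1/(2*p)) = (-1 + p)/(2*p))
y(z, d) = -4/3 - z/3 (y(z, d) = -(4 + z)/3 = -4/3 - z/3)
A(F, B) = 34*B - F/3 (A(F, B) = (-4/3 - 1/3*(-3))*F + 34*B = (-4/3 + 1)*F + 34*B = -F/3 + 34*B = 34*B - F/3)
sqrt(-753 + A(-68, S)) = sqrt(-753 + (34*15 - 1/3*(-68))) = sqrt(-753 + (510 + 68/3)) = sqrt(-753 + 1598/3) = sqrt(-661/3) = I*sqrt(1983)/3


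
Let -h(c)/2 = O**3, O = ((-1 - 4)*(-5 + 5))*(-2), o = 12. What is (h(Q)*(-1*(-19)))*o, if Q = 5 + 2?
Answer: 0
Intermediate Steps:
Q = 7
O = 0 (O = -5*0*(-2) = 0*(-2) = 0)
h(c) = 0 (h(c) = -2*0**3 = -2*0 = 0)
(h(Q)*(-1*(-19)))*o = (0*(-1*(-19)))*12 = (0*19)*12 = 0*12 = 0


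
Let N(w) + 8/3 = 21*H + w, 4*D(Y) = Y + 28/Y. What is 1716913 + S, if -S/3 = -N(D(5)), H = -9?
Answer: 34326919/20 ≈ 1.7163e+6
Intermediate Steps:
D(Y) = 7/Y + Y/4 (D(Y) = (Y + 28/Y)/4 = 7/Y + Y/4)
N(w) = -575/3 + w (N(w) = -8/3 + (21*(-9) + w) = -8/3 + (-189 + w) = -575/3 + w)
S = -11341/20 (S = -(-3)*(-575/3 + (7/5 + (1/4)*5)) = -(-3)*(-575/3 + (7*(1/5) + 5/4)) = -(-3)*(-575/3 + (7/5 + 5/4)) = -(-3)*(-575/3 + 53/20) = -(-3)*(-11341)/60 = -3*11341/60 = -11341/20 ≈ -567.05)
1716913 + S = 1716913 - 11341/20 = 34326919/20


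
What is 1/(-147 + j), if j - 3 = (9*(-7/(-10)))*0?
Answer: -1/144 ≈ -0.0069444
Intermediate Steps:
j = 3 (j = 3 + (9*(-7/(-10)))*0 = 3 + (9*(-7*(-⅒)))*0 = 3 + (9*(7/10))*0 = 3 + (63/10)*0 = 3 + 0 = 3)
1/(-147 + j) = 1/(-147 + 3) = 1/(-144) = -1/144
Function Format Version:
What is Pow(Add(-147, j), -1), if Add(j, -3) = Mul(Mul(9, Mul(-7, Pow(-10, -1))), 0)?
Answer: Rational(-1, 144) ≈ -0.0069444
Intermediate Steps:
j = 3 (j = Add(3, Mul(Mul(9, Mul(-7, Pow(-10, -1))), 0)) = Add(3, Mul(Mul(9, Mul(-7, Rational(-1, 10))), 0)) = Add(3, Mul(Mul(9, Rational(7, 10)), 0)) = Add(3, Mul(Rational(63, 10), 0)) = Add(3, 0) = 3)
Pow(Add(-147, j), -1) = Pow(Add(-147, 3), -1) = Pow(-144, -1) = Rational(-1, 144)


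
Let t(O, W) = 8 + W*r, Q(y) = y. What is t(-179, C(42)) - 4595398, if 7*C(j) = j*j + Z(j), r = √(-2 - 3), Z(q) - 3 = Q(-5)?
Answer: -4595390 + 1762*I*√5/7 ≈ -4.5954e+6 + 562.85*I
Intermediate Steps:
Z(q) = -2 (Z(q) = 3 - 5 = -2)
r = I*√5 (r = √(-5) = I*√5 ≈ 2.2361*I)
C(j) = -2/7 + j²/7 (C(j) = (j*j - 2)/7 = (j² - 2)/7 = (-2 + j²)/7 = -2/7 + j²/7)
t(O, W) = 8 + I*W*√5 (t(O, W) = 8 + W*(I*√5) = 8 + I*W*√5)
t(-179, C(42)) - 4595398 = (8 + I*(-2/7 + (⅐)*42²)*√5) - 4595398 = (8 + I*(-2/7 + (⅐)*1764)*√5) - 4595398 = (8 + I*(-2/7 + 252)*√5) - 4595398 = (8 + I*(1762/7)*√5) - 4595398 = (8 + 1762*I*√5/7) - 4595398 = -4595390 + 1762*I*√5/7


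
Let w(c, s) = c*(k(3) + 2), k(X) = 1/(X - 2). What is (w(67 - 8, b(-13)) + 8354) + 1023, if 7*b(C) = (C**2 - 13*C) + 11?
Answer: 9554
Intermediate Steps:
k(X) = 1/(-2 + X)
b(C) = 11/7 - 13*C/7 + C**2/7 (b(C) = ((C**2 - 13*C) + 11)/7 = (11 + C**2 - 13*C)/7 = 11/7 - 13*C/7 + C**2/7)
w(c, s) = 3*c (w(c, s) = c*(1/(-2 + 3) + 2) = c*(1/1 + 2) = c*(1 + 2) = c*3 = 3*c)
(w(67 - 8, b(-13)) + 8354) + 1023 = (3*(67 - 8) + 8354) + 1023 = (3*59 + 8354) + 1023 = (177 + 8354) + 1023 = 8531 + 1023 = 9554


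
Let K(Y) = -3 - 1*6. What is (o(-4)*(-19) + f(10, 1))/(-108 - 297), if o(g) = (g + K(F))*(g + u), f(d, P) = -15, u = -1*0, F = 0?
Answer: 1003/405 ≈ 2.4765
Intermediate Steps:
K(Y) = -9 (K(Y) = -3 - 6 = -9)
u = 0
o(g) = g*(-9 + g) (o(g) = (g - 9)*(g + 0) = (-9 + g)*g = g*(-9 + g))
(o(-4)*(-19) + f(10, 1))/(-108 - 297) = (-4*(-9 - 4)*(-19) - 15)/(-108 - 297) = (-4*(-13)*(-19) - 15)/(-405) = (52*(-19) - 15)*(-1/405) = (-988 - 15)*(-1/405) = -1003*(-1/405) = 1003/405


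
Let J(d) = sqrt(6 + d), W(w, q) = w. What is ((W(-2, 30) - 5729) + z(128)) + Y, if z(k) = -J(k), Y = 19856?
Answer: 14125 - sqrt(134) ≈ 14113.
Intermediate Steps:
z(k) = -sqrt(6 + k)
((W(-2, 30) - 5729) + z(128)) + Y = ((-2 - 5729) - sqrt(6 + 128)) + 19856 = (-5731 - sqrt(134)) + 19856 = 14125 - sqrt(134)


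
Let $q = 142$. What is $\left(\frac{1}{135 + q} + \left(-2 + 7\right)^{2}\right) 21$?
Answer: $\frac{145446}{277} \approx 525.08$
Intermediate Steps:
$\left(\frac{1}{135 + q} + \left(-2 + 7\right)^{2}\right) 21 = \left(\frac{1}{135 + 142} + \left(-2 + 7\right)^{2}\right) 21 = \left(\frac{1}{277} + 5^{2}\right) 21 = \left(\frac{1}{277} + 25\right) 21 = \frac{6926}{277} \cdot 21 = \frac{145446}{277}$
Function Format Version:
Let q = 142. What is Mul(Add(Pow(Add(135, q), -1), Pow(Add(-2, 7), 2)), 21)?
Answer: Rational(145446, 277) ≈ 525.08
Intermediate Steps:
Mul(Add(Pow(Add(135, q), -1), Pow(Add(-2, 7), 2)), 21) = Mul(Add(Pow(Add(135, 142), -1), Pow(Add(-2, 7), 2)), 21) = Mul(Add(Pow(277, -1), Pow(5, 2)), 21) = Mul(Add(Rational(1, 277), 25), 21) = Mul(Rational(6926, 277), 21) = Rational(145446, 277)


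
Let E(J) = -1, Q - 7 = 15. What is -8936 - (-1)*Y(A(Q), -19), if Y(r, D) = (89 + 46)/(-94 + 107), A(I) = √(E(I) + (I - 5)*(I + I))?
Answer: -116033/13 ≈ -8925.6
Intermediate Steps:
Q = 22 (Q = 7 + 15 = 22)
A(I) = √(-1 + 2*I*(-5 + I)) (A(I) = √(-1 + (I - 5)*(I + I)) = √(-1 + (-5 + I)*(2*I)) = √(-1 + 2*I*(-5 + I)))
Y(r, D) = 135/13
-8936 - (-1)*Y(A(Q), -19) = -8936 - (-1)*135/13 = -8936 - 1*(-135/13) = -8936 + 135/13 = -116033/13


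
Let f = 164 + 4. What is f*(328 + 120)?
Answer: 75264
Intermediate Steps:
f = 168
f*(328 + 120) = 168*(328 + 120) = 168*448 = 75264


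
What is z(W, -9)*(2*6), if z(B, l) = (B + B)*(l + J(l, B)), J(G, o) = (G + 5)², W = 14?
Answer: 2352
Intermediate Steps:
J(G, o) = (5 + G)²
z(B, l) = 2*B*(l + (5 + l)²) (z(B, l) = (B + B)*(l + (5 + l)²) = (2*B)*(l + (5 + l)²) = 2*B*(l + (5 + l)²))
z(W, -9)*(2*6) = (2*14*(-9 + (5 - 9)²))*(2*6) = (2*14*(-9 + (-4)²))*12 = (2*14*(-9 + 16))*12 = (2*14*7)*12 = 196*12 = 2352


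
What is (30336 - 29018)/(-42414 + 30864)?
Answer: -659/5775 ≈ -0.11411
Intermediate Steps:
(30336 - 29018)/(-42414 + 30864) = 1318/(-11550) = 1318*(-1/11550) = -659/5775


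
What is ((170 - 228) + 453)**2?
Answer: 156025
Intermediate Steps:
((170 - 228) + 453)**2 = (-58 + 453)**2 = 395**2 = 156025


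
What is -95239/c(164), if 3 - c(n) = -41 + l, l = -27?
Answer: -95239/71 ≈ -1341.4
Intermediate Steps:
c(n) = 71 (c(n) = 3 - (-41 - 27) = 3 - 1*(-68) = 3 + 68 = 71)
-95239/c(164) = -95239/71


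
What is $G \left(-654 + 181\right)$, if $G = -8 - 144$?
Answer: $71896$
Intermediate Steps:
$G = -152$ ($G = -8 - 144 = -152$)
$G \left(-654 + 181\right) = - 152 \left(-654 + 181\right) = \left(-152\right) \left(-473\right) = 71896$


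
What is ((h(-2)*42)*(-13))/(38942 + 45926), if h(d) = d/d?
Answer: -39/6062 ≈ -0.0064335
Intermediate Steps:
h(d) = 1
((h(-2)*42)*(-13))/(38942 + 45926) = ((1*42)*(-13))/(38942 + 45926) = (42*(-13))/84868 = -546*1/84868 = -39/6062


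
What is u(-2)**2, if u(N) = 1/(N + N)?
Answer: 1/16 ≈ 0.062500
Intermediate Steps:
u(N) = 1/(2*N)
u(-2)**2 = ((1/2)/(-2))**2 = ((1/2)*(-1/2))**2 = (-1/4)**2 = 1/16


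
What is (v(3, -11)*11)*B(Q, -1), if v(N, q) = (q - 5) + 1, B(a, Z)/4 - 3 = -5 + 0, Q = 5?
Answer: 1320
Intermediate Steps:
B(a, Z) = -8 (B(a, Z) = 12 + 4*(-5 + 0) = 12 + 4*(-5) = 12 - 20 = -8)
v(N, q) = -4 + q (v(N, q) = (-5 + q) + 1 = -4 + q)
(v(3, -11)*11)*B(Q, -1) = ((-4 - 11)*11)*(-8) = -15*11*(-8) = -165*(-8) = 1320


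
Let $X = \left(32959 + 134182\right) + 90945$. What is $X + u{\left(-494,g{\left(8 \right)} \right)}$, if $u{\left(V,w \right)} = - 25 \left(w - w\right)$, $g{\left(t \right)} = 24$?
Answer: $258086$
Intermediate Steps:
$u{\left(V,w \right)} = 0$ ($u{\left(V,w \right)} = \left(-25\right) 0 = 0$)
$X = 258086$ ($X = 167141 + 90945 = 258086$)
$X + u{\left(-494,g{\left(8 \right)} \right)} = 258086 + 0 = 258086$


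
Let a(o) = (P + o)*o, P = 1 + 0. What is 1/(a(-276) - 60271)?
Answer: 1/15629 ≈ 6.3984e-5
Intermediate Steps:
P = 1
a(o) = o*(1 + o) (a(o) = (1 + o)*o = o*(1 + o))
1/(a(-276) - 60271) = 1/(-276*(1 - 276) - 60271) = 1/(-276*(-275) - 60271) = 1/(75900 - 60271) = 1/15629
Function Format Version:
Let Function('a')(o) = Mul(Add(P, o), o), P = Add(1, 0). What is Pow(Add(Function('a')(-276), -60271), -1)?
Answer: Rational(1, 15629) ≈ 6.3984e-5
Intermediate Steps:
P = 1
Function('a')(o) = Mul(o, Add(1, o)) (Function('a')(o) = Mul(Add(1, o), o) = Mul(o, Add(1, o)))
Pow(Add(Function('a')(-276), -60271), -1) = Pow(Add(Mul(-276, Add(1, -276)), -60271), -1) = Pow(Add(Mul(-276, -275), -60271), -1) = Pow(Add(75900, -60271), -1) = Pow(15629, -1) = Rational(1, 15629)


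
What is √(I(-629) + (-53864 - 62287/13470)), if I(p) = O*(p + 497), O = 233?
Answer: I*√15354367963890/13470 ≈ 290.9*I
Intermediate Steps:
I(p) = 115801 + 233*p (I(p) = 233*(p + 497) = 233*(497 + p) = 115801 + 233*p)
√(I(-629) + (-53864 - 62287/13470)) = √((115801 + 233*(-629)) + (-53864 - 62287/13470)) = √((115801 - 146557) + (-53864 - 62287*1/13470)) = √(-30756 + (-53864 - 62287/13470)) = √(-30756 - 725610367/13470) = √(-1139893687/13470) = I*√15354367963890/13470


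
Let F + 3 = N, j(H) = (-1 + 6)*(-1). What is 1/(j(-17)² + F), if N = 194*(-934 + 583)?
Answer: -1/68072 ≈ -1.4690e-5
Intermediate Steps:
j(H) = -5 (j(H) = 5*(-1) = -5)
N = -68094 (N = 194*(-351) = -68094)
F = -68097 (F = -3 - 68094 = -68097)
1/(j(-17)² + F) = 1/((-5)² - 68097) = 1/(25 - 68097) = 1/(-68072) = -1/68072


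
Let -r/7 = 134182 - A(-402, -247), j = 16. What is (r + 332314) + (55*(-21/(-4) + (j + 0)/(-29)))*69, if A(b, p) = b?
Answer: -68665509/116 ≈ -5.9194e+5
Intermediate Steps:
r = -942088 (r = -7*(134182 - 1*(-402)) = -7*(134182 + 402) = -7*134584 = -942088)
(r + 332314) + (55*(-21/(-4) + (j + 0)/(-29)))*69 = (-942088 + 332314) + (55*(-21/(-4) + (16 + 0)/(-29)))*69 = -609774 + (55*(-21*(-¼) + 16*(-1/29)))*69 = -609774 + (55*(21/4 - 16/29))*69 = -609774 + (55*(545/116))*69 = -609774 + (29975/116)*69 = -609774 + 2068275/116 = -68665509/116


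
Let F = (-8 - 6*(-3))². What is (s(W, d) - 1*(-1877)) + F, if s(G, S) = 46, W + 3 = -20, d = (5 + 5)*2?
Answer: 2023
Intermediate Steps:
d = 20 (d = 10*2 = 20)
W = -23 (W = -3 - 20 = -23)
F = 100 (F = (-8 + 18)² = 10² = 100)
(s(W, d) - 1*(-1877)) + F = (46 - 1*(-1877)) + 100 = (46 + 1877) + 100 = 1923 + 100 = 2023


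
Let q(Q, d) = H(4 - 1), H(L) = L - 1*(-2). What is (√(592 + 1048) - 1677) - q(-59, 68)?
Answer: -1682 + 2*√410 ≈ -1641.5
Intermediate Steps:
H(L) = 2 + L (H(L) = L + 2 = 2 + L)
q(Q, d) = 5 (q(Q, d) = 2 + (4 - 1) = 2 + 3 = 5)
(√(592 + 1048) - 1677) - q(-59, 68) = (√(592 + 1048) - 1677) - 1*5 = (√1640 - 1677) - 5 = (2*√410 - 1677) - 5 = (-1677 + 2*√410) - 5 = -1682 + 2*√410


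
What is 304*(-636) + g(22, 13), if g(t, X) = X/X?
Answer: -193343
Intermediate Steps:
g(t, X) = 1
304*(-636) + g(22, 13) = 304*(-636) + 1 = -193344 + 1 = -193343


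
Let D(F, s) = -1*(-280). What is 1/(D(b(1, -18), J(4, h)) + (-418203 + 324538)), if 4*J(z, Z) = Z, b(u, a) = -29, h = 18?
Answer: -1/93385 ≈ -1.0708e-5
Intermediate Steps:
J(z, Z) = Z/4
D(F, s) = 280
1/(D(b(1, -18), J(4, h)) + (-418203 + 324538)) = 1/(280 + (-418203 + 324538)) = 1/(280 - 93665) = 1/(-93385) = -1/93385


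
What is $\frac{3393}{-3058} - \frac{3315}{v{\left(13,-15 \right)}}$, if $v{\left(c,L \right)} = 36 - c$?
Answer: $- \frac{10215309}{70334} \approx -145.24$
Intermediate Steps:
$\frac{3393}{-3058} - \frac{3315}{v{\left(13,-15 \right)}} = \frac{3393}{-3058} - \frac{3315}{36 - 13} = 3393 \left(- \frac{1}{3058}\right) - \frac{3315}{36 - 13} = - \frac{3393}{3058} - \frac{3315}{23} = - \frac{10215309}{70334}$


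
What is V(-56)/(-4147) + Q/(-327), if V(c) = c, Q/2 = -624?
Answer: 1731256/452023 ≈ 3.8300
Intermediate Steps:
Q = -1248 (Q = 2*(-624) = -1248)
V(-56)/(-4147) + Q/(-327) = -56/(-4147) - 1248/(-327) = -56*(-1/4147) - 1248*(-1/327) = 56/4147 + 416/109 = 1731256/452023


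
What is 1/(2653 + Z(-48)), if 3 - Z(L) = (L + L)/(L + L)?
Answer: 1/2655 ≈ 0.00037665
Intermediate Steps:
Z(L) = 2 (Z(L) = 3 - (L + L)/(L + L) = 3 - 2*L/(2*L) = 3 - 2*L*1/(2*L) = 3 - 1*1 = 3 - 1 = 2)
1/(2653 + Z(-48)) = 1/(2653 + 2) = 1/2655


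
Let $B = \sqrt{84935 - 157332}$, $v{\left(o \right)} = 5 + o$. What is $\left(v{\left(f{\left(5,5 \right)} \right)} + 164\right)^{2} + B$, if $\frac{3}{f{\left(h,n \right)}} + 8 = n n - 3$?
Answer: $\frac{5612161}{196} + i \sqrt{72397} \approx 28633.0 + 269.07 i$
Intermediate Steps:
$f{\left(h,n \right)} = \frac{3}{-11 + n^{2}}$ ($f{\left(h,n \right)} = \frac{3}{-8 + \left(n n - 3\right)} = \frac{3}{-8 + \left(n^{2} - 3\right)} = \frac{3}{-8 + \left(-3 + n^{2}\right)} = \frac{3}{-11 + n^{2}}$)
$B = i \sqrt{72397}$ ($B = \sqrt{84935 - 157332} = \sqrt{-72397} = i \sqrt{72397} \approx 269.07 i$)
$\left(v{\left(f{\left(5,5 \right)} \right)} + 164\right)^{2} + B = \left(\left(5 + \frac{3}{-11 + 5^{2}}\right) + 164\right)^{2} + i \sqrt{72397} = \left(\left(5 + \frac{3}{-11 + 25}\right) + 164\right)^{2} + i \sqrt{72397} = \left(\left(5 + \frac{3}{14}\right) + 164\right)^{2} + i \sqrt{72397} = \left(\frac{73}{14} + 164\right)^{2} + i \sqrt{72397} = \left(\frac{2369}{14}\right)^{2} + i \sqrt{72397} = \frac{5612161}{196} + i \sqrt{72397}$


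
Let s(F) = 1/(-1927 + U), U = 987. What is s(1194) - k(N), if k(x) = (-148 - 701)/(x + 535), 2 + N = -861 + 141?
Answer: -798247/175780 ≈ -4.5412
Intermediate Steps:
s(F) = -1/940 (s(F) = 1/(-1927 + 987) = 1/(-940) = -1/940)
N = -722 (N = -2 + (-861 + 141) = -2 - 720 = -722)
k(x) = -849/(535 + x)
s(1194) - k(N) = -1/940 - (-849)/(535 - 722) = -1/940 - (-849)/(-187) = -1/940 - (-849)*(-1)/187 = -1/940 - 1*849/187 = -1/940 - 849/187 = -798247/175780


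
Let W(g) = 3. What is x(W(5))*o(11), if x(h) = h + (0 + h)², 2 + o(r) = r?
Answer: 108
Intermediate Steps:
o(r) = -2 + r
x(h) = h + h²
x(W(5))*o(11) = (3*(1 + 3))*(-2 + 11) = (3*4)*9 = 12*9 = 108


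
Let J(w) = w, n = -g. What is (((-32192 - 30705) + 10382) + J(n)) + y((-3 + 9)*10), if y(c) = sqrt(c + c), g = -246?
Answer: -52269 + 2*sqrt(30) ≈ -52258.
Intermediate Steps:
y(c) = sqrt(2)*sqrt(c) (y(c) = sqrt(2*c) = sqrt(2)*sqrt(c))
n = 246 (n = -1*(-246) = 246)
(((-32192 - 30705) + 10382) + J(n)) + y((-3 + 9)*10) = (((-32192 - 30705) + 10382) + 246) + sqrt(2)*sqrt((-3 + 9)*10) = ((-62897 + 10382) + 246) + sqrt(2)*sqrt(6*10) = (-52515 + 246) + sqrt(2)*sqrt(60) = -52269 + sqrt(2)*(2*sqrt(15)) = -52269 + 2*sqrt(30)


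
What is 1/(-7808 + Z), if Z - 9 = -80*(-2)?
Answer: -1/7639 ≈ -0.00013091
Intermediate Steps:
Z = 169 (Z = 9 - 80*(-2) = 9 + 160 = 169)
1/(-7808 + Z) = 1/(-7808 + 169) = 1/(-7639) = -1/7639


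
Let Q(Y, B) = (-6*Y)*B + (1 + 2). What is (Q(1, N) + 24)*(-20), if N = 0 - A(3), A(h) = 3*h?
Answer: -1620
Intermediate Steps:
N = -9 (N = 0 - 3*3 = 0 - 1*9 = 0 - 9 = -9)
Q(Y, B) = 3 - 6*B*Y (Q(Y, B) = -6*B*Y + 3 = 3 - 6*B*Y)
(Q(1, N) + 24)*(-20) = ((3 - 6*(-9)*1) + 24)*(-20) = ((3 + 54) + 24)*(-20) = (57 + 24)*(-20) = 81*(-20) = -1620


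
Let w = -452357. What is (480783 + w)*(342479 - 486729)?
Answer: -4100450500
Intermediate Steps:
(480783 + w)*(342479 - 486729) = (480783 - 452357)*(342479 - 486729) = 28426*(-144250) = -4100450500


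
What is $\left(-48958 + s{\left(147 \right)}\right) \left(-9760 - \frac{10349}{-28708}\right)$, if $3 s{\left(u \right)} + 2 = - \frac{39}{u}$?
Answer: $\frac{672145290894649}{1406692} \approx 4.7782 \cdot 10^{8}$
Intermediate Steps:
$s{\left(u \right)} = - \frac{2}{3} - \frac{13}{u}$ ($s{\left(u \right)} = - \frac{2}{3} + \frac{\left(-39\right) \frac{1}{u}}{3} = - \frac{2}{3} - \frac{13}{u}$)
$\left(-48958 + s{\left(147 \right)}\right) \left(-9760 - \frac{10349}{-28708}\right) = \left(-48958 - \left(\frac{2}{3} + \frac{13}{147}\right)\right) \left(-9760 - \frac{10349}{-28708}\right) = \left(-48958 - \frac{37}{49}\right) \left(-9760 - - \frac{10349}{28708}\right) = \left(-48958 - \frac{37}{49}\right) \left(-9760 + \frac{10349}{28708}\right) = \left(-48958 - \frac{37}{49}\right) \left(- \frac{280179731}{28708}\right) = \left(- \frac{2398979}{49}\right) \left(- \frac{280179731}{28708}\right) = \frac{672145290894649}{1406692}$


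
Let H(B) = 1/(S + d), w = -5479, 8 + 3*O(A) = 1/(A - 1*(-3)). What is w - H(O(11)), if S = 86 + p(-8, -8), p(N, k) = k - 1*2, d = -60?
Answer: -87665/16 ≈ -5479.1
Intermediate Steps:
p(N, k) = -2 + k (p(N, k) = k - 2 = -2 + k)
S = 76 (S = 86 + (-2 - 8) = 86 - 10 = 76)
O(A) = -8/3 + 1/(3*(3 + A)) (O(A) = -8/3 + 1/(3*(A - 1*(-3))) = -8/3 + 1/(3*(A + 3)) = -8/3 + 1/(3*(3 + A)))
H(B) = 1/16 (H(B) = 1/(76 - 60) = 1/16)
w - H(O(11)) = -5479 - 1*1/16 = -5479 - 1/16 = -87665/16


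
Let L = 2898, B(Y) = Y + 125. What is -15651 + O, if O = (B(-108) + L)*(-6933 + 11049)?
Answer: 11982489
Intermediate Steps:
B(Y) = 125 + Y
O = 11998140 (O = ((125 - 108) + 2898)*(-6933 + 11049) = (17 + 2898)*4116 = 2915*4116 = 11998140)
-15651 + O = -15651 + 11998140 = 11982489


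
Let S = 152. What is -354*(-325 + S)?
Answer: 61242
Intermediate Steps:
-354*(-325 + S) = -354*(-325 + 152) = -354*(-173) = 61242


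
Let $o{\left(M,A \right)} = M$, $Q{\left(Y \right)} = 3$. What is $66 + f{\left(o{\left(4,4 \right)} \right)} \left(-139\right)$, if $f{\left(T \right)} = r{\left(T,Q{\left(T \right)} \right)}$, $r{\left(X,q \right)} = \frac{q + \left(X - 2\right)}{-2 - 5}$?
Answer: $\frac{1157}{7} \approx 165.29$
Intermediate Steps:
$r{\left(X,q \right)} = \frac{2}{7} - \frac{X}{7} - \frac{q}{7}$ ($r{\left(X,q \right)} = \frac{q + \left(-2 + X\right)}{-7} = \left(-2 + X + q\right) \left(- \frac{1}{7}\right) = \frac{2}{7} - \frac{X}{7} - \frac{q}{7}$)
$f{\left(T \right)} = - \frac{1}{7} - \frac{T}{7}$ ($f{\left(T \right)} = \frac{2}{7} - \frac{T}{7} - \frac{3}{7} = - \frac{1}{7} - \frac{T}{7}$)
$66 + f{\left(o{\left(4,4 \right)} \right)} \left(-139\right) = 66 + \left(- \frac{1}{7} - \frac{4}{7}\right) \left(-139\right) = 66 - - \frac{695}{7} = 66 + \frac{695}{7} = \frac{1157}{7}$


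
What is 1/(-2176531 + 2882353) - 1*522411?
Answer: -368729176841/705822 ≈ -5.2241e+5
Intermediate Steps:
1/(-2176531 + 2882353) - 1*522411 = 1/705822 - 522411 = -368729176841/705822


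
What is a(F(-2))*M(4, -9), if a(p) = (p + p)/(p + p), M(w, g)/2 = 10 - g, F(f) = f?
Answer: 38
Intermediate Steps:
M(w, g) = 20 - 2*g (M(w, g) = 2*(10 - g) = 20 - 2*g)
a(p) = 1 (a(p) = (2*p)/((2*p)) = (2*p)*(1/(2*p)) = 1)
a(F(-2))*M(4, -9) = 1*(20 - 2*(-9)) = 1*(20 + 18) = 1*38 = 38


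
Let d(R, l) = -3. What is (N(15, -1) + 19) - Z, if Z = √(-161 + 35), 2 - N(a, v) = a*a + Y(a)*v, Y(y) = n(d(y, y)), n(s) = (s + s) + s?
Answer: -213 - 3*I*√14 ≈ -213.0 - 11.225*I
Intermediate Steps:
n(s) = 3*s (n(s) = 2*s + s = 3*s)
Y(y) = -9 (Y(y) = 3*(-3) = -9)
N(a, v) = 2 - a² + 9*v (N(a, v) = 2 - (a*a - 9*v) = 2 - (a² - 9*v) = 2 + (-a² + 9*v) = 2 - a² + 9*v)
Z = 3*I*√14 (Z = √(-126) = 3*I*√14 ≈ 11.225*I)
(N(15, -1) + 19) - Z = ((2 - 1*15² + 9*(-1)) + 19) - 3*I*√14 = ((2 - 1*225 - 9) + 19) - 3*I*√14 = ((2 - 225 - 9) + 19) - 3*I*√14 = (-232 + 19) - 3*I*√14 = -213 - 3*I*√14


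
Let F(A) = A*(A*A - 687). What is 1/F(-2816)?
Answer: -1/22328539904 ≈ -4.4786e-11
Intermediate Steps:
F(A) = A*(-687 + A²) (F(A) = A*(A² - 687) = A*(-687 + A²))
1/F(-2816) = 1/(-2816*(-687 + (-2816)²)) = 1/(-2816*(-687 + 7929856)) = 1/(-2816*7929169) = 1/(-22328539904) = -1/22328539904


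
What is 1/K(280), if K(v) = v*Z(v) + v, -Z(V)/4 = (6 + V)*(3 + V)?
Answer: -1/90650280 ≈ -1.1031e-8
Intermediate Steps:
Z(V) = -4*(3 + V)*(6 + V) (Z(V) = -4*(6 + V)*(3 + V) = -4*(3 + V)*(6 + V))
K(v) = v + v*(-72 - 36*v - 4*v**2) (K(v) = v*(-72 - 36*v - 4*v**2) + v = v + v*(-72 - 36*v - 4*v**2))
1/K(280) = 1/(-1*280*(71 + 4*280**2 + 36*280)) = 1/(-1*280*(71 + 4*78400 + 10080)) = 1/(-1*280*(71 + 313600 + 10080)) = 1/(-1*280*323751) = 1/(-90650280) = -1/90650280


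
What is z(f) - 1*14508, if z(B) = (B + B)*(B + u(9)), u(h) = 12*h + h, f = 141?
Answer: 58248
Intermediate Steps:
u(h) = 13*h
z(B) = 2*B*(117 + B) (z(B) = (B + B)*(B + 13*9) = (2*B)*(B + 117) = (2*B)*(117 + B) = 2*B*(117 + B))
z(f) - 1*14508 = 2*141*(117 + 141) - 1*14508 = 2*141*258 - 14508 = 72756 - 14508 = 58248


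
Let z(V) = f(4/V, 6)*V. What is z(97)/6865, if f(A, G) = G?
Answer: 582/6865 ≈ 0.084778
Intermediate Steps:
z(V) = 6*V
z(97)/6865 = (6*97)/6865 = 582*(1/6865) = 582/6865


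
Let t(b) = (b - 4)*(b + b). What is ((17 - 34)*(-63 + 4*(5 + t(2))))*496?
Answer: 632400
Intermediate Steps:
t(b) = 2*b*(-4 + b) (t(b) = (-4 + b)*(2*b) = 2*b*(-4 + b))
((17 - 34)*(-63 + 4*(5 + t(2))))*496 = ((17 - 34)*(-63 + 4*(5 + 2*2*(-4 + 2))))*496 = -17*(-63 + 4*(5 + 2*2*(-2)))*496 = -17*(-63 + 4*(5 - 8))*496 = -17*(-63 + 4*(-3))*496 = -17*(-63 - 12)*496 = -17*(-75)*496 = 1275*496 = 632400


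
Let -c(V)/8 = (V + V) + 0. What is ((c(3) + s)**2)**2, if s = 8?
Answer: 2560000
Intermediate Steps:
c(V) = -16*V (c(V) = -8*((V + V) + 0) = -8*(2*V + 0) = -16*V)
((c(3) + s)**2)**2 = ((-16*3 + 8)**2)**2 = ((-48 + 8)**2)**2 = ((-40)**2)**2 = 1600**2 = 2560000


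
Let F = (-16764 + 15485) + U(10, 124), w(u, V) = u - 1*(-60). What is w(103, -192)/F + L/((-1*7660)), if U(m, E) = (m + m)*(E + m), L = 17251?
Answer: -22920071/10731660 ≈ -2.1357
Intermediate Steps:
w(u, V) = 60 + u (w(u, V) = u + 60 = 60 + u)
U(m, E) = 2*m*(E + m) (U(m, E) = (2*m)*(E + m) = 2*m*(E + m))
F = 1401 (F = (-16764 + 15485) + 2*10*(124 + 10) = -1279 + 2*10*134 = -1279 + 2680 = 1401)
w(103, -192)/F + L/((-1*7660)) = (60 + 103)/1401 + 17251/((-1*7660)) = 163*(1/1401) + 17251/(-7660) = 163/1401 + 17251*(-1/7660) = 163/1401 - 17251/7660 = -22920071/10731660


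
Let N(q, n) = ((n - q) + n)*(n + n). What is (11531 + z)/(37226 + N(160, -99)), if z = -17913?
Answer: -3191/54055 ≈ -0.059032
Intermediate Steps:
N(q, n) = 2*n*(-q + 2*n) (N(q, n) = (-q + 2*n)*(2*n) = 2*n*(-q + 2*n))
(11531 + z)/(37226 + N(160, -99)) = (11531 - 17913)/(37226 + 2*(-99)*(-1*160 + 2*(-99))) = -6382/(37226 + 2*(-99)*(-160 - 198)) = -6382/(37226 + 2*(-99)*(-358)) = -6382/(37226 + 70884) = -6382/108110 = -6382*1/108110 = -3191/54055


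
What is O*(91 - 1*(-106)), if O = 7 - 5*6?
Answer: -4531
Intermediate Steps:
O = -23 (O = 7 - 30 = -23)
O*(91 - 1*(-106)) = -23*(91 - 1*(-106)) = -23*(91 + 106) = -23*197 = -4531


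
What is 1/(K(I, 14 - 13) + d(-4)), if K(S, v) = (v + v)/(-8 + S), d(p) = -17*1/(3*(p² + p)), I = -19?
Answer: -108/59 ≈ -1.8305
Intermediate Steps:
d(p) = -17/(3*p + 3*p²) (d(p) = -17*1/(3*(p + p²)) = -17/(3*p + 3*p²))
K(S, v) = 2*v/(-8 + S) (K(S, v) = (2*v)/(-8 + S) = 2*v/(-8 + S))
1/(K(I, 14 - 13) + d(-4)) = 1/(2*(14 - 13)/(-8 - 19) - 17/3/(-4*(1 - 4))) = 1/(2*1/(-27) - 17/3*(-¼)/(-3)) = 1/(2*1*(-1/27) - 17/3*(-¼)*(-⅓)) = 1/(-2/27 - 17/36) = 1/(-59/108) = -108/59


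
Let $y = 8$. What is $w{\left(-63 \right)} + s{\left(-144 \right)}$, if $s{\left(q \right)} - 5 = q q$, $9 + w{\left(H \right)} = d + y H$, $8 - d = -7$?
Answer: $20243$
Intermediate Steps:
$d = 15$ ($d = 8 - -7 = 8 + 7 = 15$)
$w{\left(H \right)} = 6 + 8 H$ ($w{\left(H \right)} = -9 + \left(15 + 8 H\right) = 6 + 8 H$)
$s{\left(q \right)} = 5 + q^{2}$ ($s{\left(q \right)} = 5 + q q = 5 + q^{2}$)
$w{\left(-63 \right)} + s{\left(-144 \right)} = \left(6 + 8 \left(-63\right)\right) + \left(5 + \left(-144\right)^{2}\right) = \left(6 - 504\right) + \left(5 + 20736\right) = -498 + 20741 = 20243$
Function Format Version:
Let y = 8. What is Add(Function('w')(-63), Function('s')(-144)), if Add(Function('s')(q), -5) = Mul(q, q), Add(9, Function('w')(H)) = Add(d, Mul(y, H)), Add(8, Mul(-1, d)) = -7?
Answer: 20243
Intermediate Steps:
d = 15 (d = Add(8, Mul(-1, -7)) = Add(8, 7) = 15)
Function('w')(H) = Add(6, Mul(8, H)) (Function('w')(H) = Add(-9, Add(15, Mul(8, H))) = Add(6, Mul(8, H)))
Function('s')(q) = Add(5, Pow(q, 2)) (Function('s')(q) = Add(5, Mul(q, q)) = Add(5, Pow(q, 2)))
Add(Function('w')(-63), Function('s')(-144)) = Add(Add(6, Mul(8, -63)), Add(5, Pow(-144, 2))) = Add(Add(6, -504), Add(5, 20736)) = Add(-498, 20741) = 20243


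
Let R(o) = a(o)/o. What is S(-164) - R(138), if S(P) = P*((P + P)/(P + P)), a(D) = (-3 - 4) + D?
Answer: -22763/138 ≈ -164.95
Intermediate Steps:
a(D) = -7 + D
R(o) = (-7 + o)/o
S(P) = P (S(P) = P*((2*P)/((2*P))) = P*((2*P)*(1/(2*P))) = P*1 = P)
S(-164) - R(138) = -164 - (-7 + 138)/138 = -164 - 131/138 = -22763/138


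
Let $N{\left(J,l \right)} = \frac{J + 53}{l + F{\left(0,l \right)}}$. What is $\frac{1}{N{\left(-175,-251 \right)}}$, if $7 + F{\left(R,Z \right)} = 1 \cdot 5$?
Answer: $\frac{253}{122} \approx 2.0738$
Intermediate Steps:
$F{\left(R,Z \right)} = -2$ ($F{\left(R,Z \right)} = -7 + 1 \cdot 5 = -7 + 5 = -2$)
$N{\left(J,l \right)} = \frac{53 + J}{-2 + l}$ ($N{\left(J,l \right)} = \frac{J + 53}{l - 2} = \frac{53 + J}{-2 + l}$)
$\frac{1}{N{\left(-175,-251 \right)}} = \frac{1}{\frac{1}{-2 - 251} \left(53 - 175\right)} = \frac{1}{\frac{1}{-253} \left(-122\right)} = \frac{1}{\left(- \frac{1}{253}\right) \left(-122\right)} = \frac{1}{\frac{122}{253}} = \frac{253}{122}$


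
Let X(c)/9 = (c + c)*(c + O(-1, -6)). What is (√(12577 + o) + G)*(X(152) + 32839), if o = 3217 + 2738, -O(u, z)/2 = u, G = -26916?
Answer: -12224789628 + 908366*√4633 ≈ -1.2163e+10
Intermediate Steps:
O(u, z) = -2*u
o = 5955
X(c) = 18*c*(2 + c) (X(c) = 9*((c + c)*(c - 2*(-1))) = 9*((2*c)*(c + 2)) = 9*((2*c)*(2 + c)) = 9*(2*c*(2 + c)) = 18*c*(2 + c))
(√(12577 + o) + G)*(X(152) + 32839) = (√(12577 + 5955) - 26916)*(18*152*(2 + 152) + 32839) = (√18532 - 26916)*(18*152*154 + 32839) = (2*√4633 - 26916)*(421344 + 32839) = (-26916 + 2*√4633)*454183 = -12224789628 + 908366*√4633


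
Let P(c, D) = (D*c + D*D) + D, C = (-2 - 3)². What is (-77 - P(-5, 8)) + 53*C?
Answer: 1216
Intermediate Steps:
C = 25 (C = (-5)² = 25)
P(c, D) = D + D² + D*c (P(c, D) = (D*c + D²) + D = (D² + D*c) + D = D + D² + D*c)
(-77 - P(-5, 8)) + 53*C = (-77 - 8*(1 + 8 - 5)) + 53*25 = (-77 - 8*4) + 1325 = (-77 - 1*32) + 1325 = (-77 - 32) + 1325 = -109 + 1325 = 1216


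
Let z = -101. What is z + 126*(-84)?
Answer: -10685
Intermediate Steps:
z + 126*(-84) = -101 + 126*(-84) = -101 - 10584 = -10685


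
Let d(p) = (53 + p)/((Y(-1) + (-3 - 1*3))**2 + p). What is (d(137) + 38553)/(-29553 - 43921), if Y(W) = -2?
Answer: -7749343/14768274 ≈ -0.52473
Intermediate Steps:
d(p) = (53 + p)/(64 + p) (d(p) = (53 + p)/((-2 + (-3 - 1*3))**2 + p) = (53 + p)/((-2 + (-3 - 3))**2 + p) = (53 + p)/((-2 - 6)**2 + p) = (53 + p)/((-8)**2 + p) = (53 + p)/(64 + p))
(d(137) + 38553)/(-29553 - 43921) = ((53 + 137)/(64 + 137) + 38553)/(-29553 - 43921) = (190/201 + 38553)/(-73474) = ((1/201)*190 + 38553)*(-1/73474) = (190/201 + 38553)*(-1/73474) = (7749343/201)*(-1/73474) = -7749343/14768274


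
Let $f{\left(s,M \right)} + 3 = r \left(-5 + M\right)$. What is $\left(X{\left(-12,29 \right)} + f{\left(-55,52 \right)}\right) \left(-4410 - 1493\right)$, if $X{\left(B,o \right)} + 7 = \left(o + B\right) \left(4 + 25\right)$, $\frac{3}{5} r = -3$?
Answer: $-1463944$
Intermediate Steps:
$r = -5$ ($r = \frac{5}{3} \left(-3\right) = -5$)
$f{\left(s,M \right)} = 22 - 5 M$ ($f{\left(s,M \right)} = -3 - 5 \left(-5 + M\right) = -3 - \left(-25 + 5 M\right) = 22 - 5 M$)
$X{\left(B,o \right)} = -7 + 29 B + 29 o$ ($X{\left(B,o \right)} = -7 + \left(o + B\right) \left(4 + 25\right) = -7 + \left(B + o\right) 29 = -7 + \left(29 B + 29 o\right) = -7 + 29 B + 29 o$)
$\left(X{\left(-12,29 \right)} + f{\left(-55,52 \right)}\right) \left(-4410 - 1493\right) = \left(\left(-7 + 29 \left(-12\right) + 29 \cdot 29\right) + \left(22 - 260\right)\right) \left(-4410 - 1493\right) = \left(\left(-7 - 348 + 841\right) + \left(22 - 260\right)\right) \left(-5903\right) = \left(486 - 238\right) \left(-5903\right) = 248 \left(-5903\right) = -1463944$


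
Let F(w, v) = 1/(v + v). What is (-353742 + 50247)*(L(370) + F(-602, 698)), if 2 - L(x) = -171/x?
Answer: -38608388037/51652 ≈ -7.4747e+5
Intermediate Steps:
F(w, v) = 1/(2*v)
L(x) = 2 + 171/x (L(x) = 2 - (-171)/x = 2 + 171/x)
(-353742 + 50247)*(L(370) + F(-602, 698)) = (-353742 + 50247)*((2 + 171/370) + (1/2)/698) = -303495*((2 + 171*(1/370)) + (1/2)*(1/698)) = -303495*((2 + 171/370) + 1/1396) = -303495*(911/370 + 1/1396) = -303495*636063/258260 = -38608388037/51652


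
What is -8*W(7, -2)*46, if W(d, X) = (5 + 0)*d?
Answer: -12880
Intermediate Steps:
W(d, X) = 5*d
-8*W(7, -2)*46 = -40*7*46 = -8*35*46 = -280*46 = -12880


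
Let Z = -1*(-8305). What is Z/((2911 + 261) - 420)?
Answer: 8305/2752 ≈ 3.0178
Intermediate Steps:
Z = 8305
Z/((2911 + 261) - 420) = 8305/((2911 + 261) - 420) = 8305/(3172 - 420) = 8305/2752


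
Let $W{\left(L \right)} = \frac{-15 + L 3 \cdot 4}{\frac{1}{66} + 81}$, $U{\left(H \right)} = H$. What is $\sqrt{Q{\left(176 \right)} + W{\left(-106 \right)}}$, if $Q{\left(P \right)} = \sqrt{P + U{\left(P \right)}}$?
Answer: $\frac{\sqrt{-454184874 + 114361636 \sqrt{22}}}{5347} \approx 1.6958$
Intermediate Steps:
$Q{\left(P \right)} = \sqrt{2} \sqrt{P}$ ($Q{\left(P \right)} = \sqrt{P + P} = \sqrt{2 P} = \sqrt{2} \sqrt{P}$)
$W{\left(L \right)} = - \frac{990}{5347} + \frac{792 L}{5347}$ ($W{\left(L \right)} = \frac{-15 + 3 L 4}{\frac{1}{66} + 81} = \frac{-15 + 12 L}{\frac{5347}{66}} = \left(-15 + 12 L\right) \frac{66}{5347} = - \frac{990}{5347} + \frac{792 L}{5347}$)
$\sqrt{Q{\left(176 \right)} + W{\left(-106 \right)}} = \sqrt{\sqrt{2} \sqrt{176} + \left(- \frac{990}{5347} + \frac{792}{5347} \left(-106\right)\right)} = \sqrt{\sqrt{2} \cdot 4 \sqrt{11} - \frac{84942}{5347}} = \sqrt{4 \sqrt{22} - \frac{84942}{5347}} = \sqrt{- \frac{84942}{5347} + 4 \sqrt{22}}$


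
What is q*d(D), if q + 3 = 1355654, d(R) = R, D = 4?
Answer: 5422604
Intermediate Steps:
q = 1355651 (q = -3 + 1355654 = 1355651)
q*d(D) = 1355651*4 = 5422604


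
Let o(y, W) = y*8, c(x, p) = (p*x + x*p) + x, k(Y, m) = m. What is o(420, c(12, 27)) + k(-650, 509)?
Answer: 3869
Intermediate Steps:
c(x, p) = x + 2*p*x (c(x, p) = (p*x + p*x) + x = 2*p*x + x = x + 2*p*x)
o(y, W) = 8*y
o(420, c(12, 27)) + k(-650, 509) = 8*420 + 509 = 3360 + 509 = 3869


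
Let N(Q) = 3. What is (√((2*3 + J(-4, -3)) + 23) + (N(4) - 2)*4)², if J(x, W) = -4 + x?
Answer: (4 + √21)² ≈ 73.661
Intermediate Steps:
(√((2*3 + J(-4, -3)) + 23) + (N(4) - 2)*4)² = (√((2*3 + (-4 - 4)) + 23) + (3 - 2)*4)² = (√((6 - 8) + 23) + 1*4)² = (√(-2 + 23) + 4)² = (√21 + 4)² = (4 + √21)²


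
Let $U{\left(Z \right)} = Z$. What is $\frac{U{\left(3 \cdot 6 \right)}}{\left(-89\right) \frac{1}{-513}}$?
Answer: $\frac{9234}{89} \approx 103.75$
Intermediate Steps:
$\frac{U{\left(3 \cdot 6 \right)}}{\left(-89\right) \frac{1}{-513}} = \frac{3 \cdot 6}{\left(-89\right) \frac{1}{-513}} = \frac{18}{\left(-89\right) \left(- \frac{1}{513}\right)} = \frac{18}{\frac{89}{513}} = 18 \cdot \frac{513}{89} = \frac{9234}{89}$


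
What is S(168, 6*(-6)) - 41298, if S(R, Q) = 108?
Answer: -41190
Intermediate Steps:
S(168, 6*(-6)) - 41298 = 108 - 41298 = -41190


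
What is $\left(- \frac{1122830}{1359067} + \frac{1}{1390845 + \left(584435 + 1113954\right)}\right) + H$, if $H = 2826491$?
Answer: $\frac{11866951115725251745}{4198475984678} \approx 2.8265 \cdot 10^{6}$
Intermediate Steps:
$\left(- \frac{1122830}{1359067} + \frac{1}{1390845 + \left(584435 + 1113954\right)}\right) + H = \left(- \frac{1122830}{1359067} + \frac{1}{1390845 + \left(584435 + 1113954\right)}\right) + 2826491 = \left(\left(-1122830\right) \frac{1}{1359067} + \frac{1}{1390845 + 1698389}\right) + 2826491 = \left(- \frac{1122830}{1359067} + \frac{1}{3089234}\right) + 2826491 = - \frac{3468683253153}{4198475984678} + 2826491 = \frac{11866951115725251745}{4198475984678}$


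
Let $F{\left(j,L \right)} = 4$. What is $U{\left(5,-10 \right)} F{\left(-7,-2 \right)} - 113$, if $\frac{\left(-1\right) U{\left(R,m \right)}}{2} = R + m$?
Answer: $-73$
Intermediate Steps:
$U{\left(R,m \right)} = - 2 R - 2 m$ ($U{\left(R,m \right)} = - 2 \left(R + m\right) = - 2 R - 2 m$)
$U{\left(5,-10 \right)} F{\left(-7,-2 \right)} - 113 = \left(\left(-2\right) 5 - -20\right) 4 - 113 = \left(-10 + 20\right) 4 - 113 = 10 \cdot 4 - 113 = 40 - 113 = -73$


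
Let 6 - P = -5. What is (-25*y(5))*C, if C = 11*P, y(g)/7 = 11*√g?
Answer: -232925*√5 ≈ -5.2084e+5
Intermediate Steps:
P = 11 (P = 6 - 1*(-5) = 6 + 5 = 11)
y(g) = 77*√g (y(g) = 7*(11*√g) = 77*√g)
C = 121 (C = 11*11 = 121)
(-25*y(5))*C = -1925*√5*121 = -232925*√5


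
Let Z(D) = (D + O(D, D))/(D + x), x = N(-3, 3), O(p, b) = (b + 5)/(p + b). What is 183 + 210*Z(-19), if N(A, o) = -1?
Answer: 7194/19 ≈ 378.63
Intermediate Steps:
O(p, b) = (5 + b)/(b + p)
x = -1
Z(D) = (D + (5 + D)/(2*D))/(-1 + D) (Z(D) = (D + (5 + D)/(D + D))/(D - 1) = (D + (5 + D)/((2*D)))/(-1 + D) = (D + (1/(2*D))*(5 + D))/(-1 + D) = (D + (5 + D)/(2*D))/(-1 + D))
183 + 210*Z(-19) = 183 + 210*((½)*(5 - 19 + 2*(-19)²)/(-19*(-1 - 19))) = 183 + 210*((½)*(-1/19)*(5 - 19 + 2*361)/(-20)) = 183 + 210*((½)*(-1/19)*(-1/20)*(5 - 19 + 722)) = 183 + 210*((½)*(-1/19)*(-1/20)*708) = 183 + 210*(177/190) = 183 + 3717/19 = 7194/19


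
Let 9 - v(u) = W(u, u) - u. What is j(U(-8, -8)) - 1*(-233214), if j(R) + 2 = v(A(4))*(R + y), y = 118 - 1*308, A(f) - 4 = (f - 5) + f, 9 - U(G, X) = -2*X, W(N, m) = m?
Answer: 231439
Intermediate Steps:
U(G, X) = 9 + 2*X (U(G, X) = 9 - (-2)*X = 9 + 2*X)
A(f) = -1 + 2*f (A(f) = 4 + ((f - 5) + f) = 4 + ((-5 + f) + f) = 4 + (-5 + 2*f) = -1 + 2*f)
v(u) = 9 (v(u) = 9 - (u - u) = 9 - 1*0 = 9 + 0 = 9)
y = -190 (y = 118 - 308 = -190)
j(R) = -1712 + 9*R (j(R) = -2 + 9*(R - 190) = -2 + 9*(-190 + R) = -2 + (-1710 + 9*R) = -1712 + 9*R)
j(U(-8, -8)) - 1*(-233214) = (-1712 + 9*(9 + 2*(-8))) - 1*(-233214) = (-1712 + 9*(9 - 16)) + 233214 = (-1712 + 9*(-7)) + 233214 = (-1712 - 63) + 233214 = -1775 + 233214 = 231439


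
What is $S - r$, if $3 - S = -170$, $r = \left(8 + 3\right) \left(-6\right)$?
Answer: $239$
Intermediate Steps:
$r = -66$ ($r = 11 \left(-6\right) = -66$)
$S = 173$ ($S = 3 - -170 = 3 + 170 = 173$)
$S - r = 173 - -66 = 173 + 66 = 239$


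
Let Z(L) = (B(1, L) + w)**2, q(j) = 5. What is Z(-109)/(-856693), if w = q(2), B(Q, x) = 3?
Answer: -64/856693 ≈ -7.4706e-5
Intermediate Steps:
w = 5
Z(L) = 64 (Z(L) = (3 + 5)**2 = 8**2 = 64)
Z(-109)/(-856693) = 64/(-856693) = 64*(-1/856693) = -64/856693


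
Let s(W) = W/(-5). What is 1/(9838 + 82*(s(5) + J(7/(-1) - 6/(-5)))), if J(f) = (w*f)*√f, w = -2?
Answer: 304875/3138352136 - 5945*I*√145/3138352136 ≈ 9.7145e-5 - 2.281e-5*I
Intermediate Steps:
s(W) = -W/5 (s(W) = W*(-⅕) = -W/5)
J(f) = -2*f^(3/2) (J(f) = (-2*f)*√f = -2*f^(3/2))
1/(9838 + 82*(s(5) + J(7/(-1) - 6/(-5)))) = 1/(9838 + 82*(-⅕*5 - 2*(7/(-1) - 6/(-5))^(3/2))) = 1/(9838 + 82*(-1 - 2*(7*(-1) - 6*(-⅕))^(3/2))) = 1/(9838 + 82*(-1 - 2*(-7 + 6/5)^(3/2))) = 1/(9838 + 82*(-1 - (-58)*I*√145/25)) = 1/(9838 + 82*(-1 + 58*I*√145/25)) = 1/(9838 + (-82 + 4756*I*√145/25)) = 1/(9756 + 4756*I*√145/25)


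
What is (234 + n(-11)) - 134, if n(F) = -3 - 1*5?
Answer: 92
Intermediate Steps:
n(F) = -8 (n(F) = -3 - 5 = -8)
(234 + n(-11)) - 134 = (234 - 8) - 134 = 226 - 134 = 92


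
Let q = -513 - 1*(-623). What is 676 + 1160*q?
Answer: 128276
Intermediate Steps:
q = 110 (q = -513 + 623 = 110)
676 + 1160*q = 676 + 1160*110 = 676 + 127600 = 128276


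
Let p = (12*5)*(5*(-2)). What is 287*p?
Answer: -172200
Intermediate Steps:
p = -600 (p = 60*(-10) = -600)
287*p = 287*(-600) = -172200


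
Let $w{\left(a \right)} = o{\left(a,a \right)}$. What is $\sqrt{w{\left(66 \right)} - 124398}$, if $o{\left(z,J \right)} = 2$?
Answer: $2 i \sqrt{31099} \approx 352.7 i$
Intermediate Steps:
$w{\left(a \right)} = 2$
$\sqrt{w{\left(66 \right)} - 124398} = \sqrt{2 - 124398} = \sqrt{-124396} = 2 i \sqrt{31099}$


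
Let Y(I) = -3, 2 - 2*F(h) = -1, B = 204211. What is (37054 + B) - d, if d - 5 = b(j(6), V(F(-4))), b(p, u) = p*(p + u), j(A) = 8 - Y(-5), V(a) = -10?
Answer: 241249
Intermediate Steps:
F(h) = 3/2 (F(h) = 1 - ½*(-1) = 1 + ½ = 3/2)
j(A) = 11 (j(A) = 8 - 1*(-3) = 8 + 3 = 11)
d = 16 (d = 5 + 11*(11 - 10) = 5 + 11*1 = 5 + 11 = 16)
(37054 + B) - d = (37054 + 204211) - 1*16 = 241265 - 16 = 241249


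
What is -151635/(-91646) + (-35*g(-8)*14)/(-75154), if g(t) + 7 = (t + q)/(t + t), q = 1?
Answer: 44405110485/27550253936 ≈ 1.6118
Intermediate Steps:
g(t) = -7 + (1 + t)/(2*t) (g(t) = -7 + (t + 1)/(t + t) = -7 + (1 + t)/((2*t)) = -7 + (1 + t)*(1/(2*t)) = -7 + (1 + t)/(2*t))
-151635/(-91646) + (-35*g(-8)*14)/(-75154) = -151635/(-91646) + (-35*(1 - 13*(-8))/(2*(-8))*14)/(-75154) = -151635*(-1/91646) + (-35*(-1)*(1 + 104)/(2*8)*14)*(-1/75154) = 151635/91646 + (-35*(-1)*105/(2*8)*14)*(-1/75154) = 151635/91646 + (-35*(-105/16)*14)*(-1/75154) = 151635/91646 + ((3675/16)*14)*(-1/75154) = 151635/91646 + (25725/8)*(-1/75154) = 151635/91646 - 25725/601232 = 44405110485/27550253936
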